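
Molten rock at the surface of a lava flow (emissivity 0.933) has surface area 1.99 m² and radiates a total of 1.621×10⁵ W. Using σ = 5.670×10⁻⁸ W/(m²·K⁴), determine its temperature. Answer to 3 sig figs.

Area A = 1.99 m².
P = εσAT⁴ ⇒ T = (P/(εσA))^(1/4) = (1.621×10⁵/(0.933×5.670×10⁻⁸×1.99))^(1/4) = 1.11×10³ K.

T ≈ 1.11×10³ K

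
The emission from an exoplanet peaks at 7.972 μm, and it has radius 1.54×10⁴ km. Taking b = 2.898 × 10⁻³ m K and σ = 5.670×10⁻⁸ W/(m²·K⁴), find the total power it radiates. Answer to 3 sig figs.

P ≈ 2.95×10¹⁸ W

Wien's law: T = b/λ_max = 2.898×10⁻³/7.972×10⁻⁶ = 363.522 K.
Surface area A = 4πR² = 4π(1.54×10⁷ m)² = 2.98024×10¹⁵ m².
Then P = σAT⁴ = 5.670×10⁻⁸×2.98024×10¹⁵×(363.522)⁴ = 2.95×10¹⁸ W.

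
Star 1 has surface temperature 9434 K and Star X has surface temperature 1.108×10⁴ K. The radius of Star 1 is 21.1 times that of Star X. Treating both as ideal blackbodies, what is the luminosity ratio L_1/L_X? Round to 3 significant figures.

L_1/L_X ≈ 234

L ∝ R²T⁴, so L_1/L_X = (R_1/R_X)²(T_1/T_X)⁴ = (21.1)² × (9434/1.108×10⁴)⁴ = 445.21 × 0.525563 = 234.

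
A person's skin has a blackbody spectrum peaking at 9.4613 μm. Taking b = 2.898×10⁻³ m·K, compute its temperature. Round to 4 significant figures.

T ≈ 306.3 K

Wien's law gives T = b/λ_max = (2.898×10⁻³ m·K)/(9.4613×10⁻⁶ m) = 306.3 K.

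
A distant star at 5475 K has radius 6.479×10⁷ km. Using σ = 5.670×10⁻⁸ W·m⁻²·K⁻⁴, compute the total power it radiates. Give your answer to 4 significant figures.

P ≈ 2.687×10³⁰ W

Surface area A = 4πR² = 4π(6.479×10¹⁰ m)² = 5.27504×10²² m².
P = σAT⁴ = 5.670×10⁻⁸ × 5.27504×10²² × (5475)⁴ = 2.687×10³⁰ W.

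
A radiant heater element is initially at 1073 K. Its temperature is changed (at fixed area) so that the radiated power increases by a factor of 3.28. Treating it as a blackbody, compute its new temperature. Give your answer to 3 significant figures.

P ∝ T⁴, so T₂/T₁ = (P₂/P₁)^(1/4) = (3.28)^(1/4) = 1.34576.
T₂ = 1073 × 1.34576 = 1.44×10³ K.

T₂ ≈ 1.44×10³ K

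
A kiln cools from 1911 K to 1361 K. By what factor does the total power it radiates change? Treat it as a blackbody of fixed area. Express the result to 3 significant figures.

P₂/P₁ ≈ 0.257

P ∝ T⁴, so P₂/P₁ = (T₂/T₁)⁴ = (1361/1911)⁴ = (0.712193)⁴ = 0.257.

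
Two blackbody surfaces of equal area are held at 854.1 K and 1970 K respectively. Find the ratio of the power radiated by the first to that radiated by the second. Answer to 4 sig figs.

P₁/P₂ ≈ 0.03533

With equal areas, P₁/P₂ = (T₁/T₂)⁴ = (854.1/1970)⁴ = 0.03533.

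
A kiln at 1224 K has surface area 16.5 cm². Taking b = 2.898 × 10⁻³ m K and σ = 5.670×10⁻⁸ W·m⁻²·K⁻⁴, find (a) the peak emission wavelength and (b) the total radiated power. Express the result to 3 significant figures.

λ_max ≈ 2.37 μm; P ≈ 210 W

(a) λ_max = b/T = 2.898×10⁻³/1224 = 2.368×10⁻⁶ m = 2.37 μm.
Area A = 16.5 cm² = 1.65×10⁻³ m².
(b) P = σAT⁴ = 5.670×10⁻⁸×1.65×10⁻³×(1224)⁴ = 210 W.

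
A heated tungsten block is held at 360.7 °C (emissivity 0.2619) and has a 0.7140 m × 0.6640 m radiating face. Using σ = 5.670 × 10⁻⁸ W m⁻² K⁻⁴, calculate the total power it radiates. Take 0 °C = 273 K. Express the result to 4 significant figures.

P ≈ 1135 W

T = 360.7 °C + 273 = 633.7 K.
Area A = 0.7140 × 0.6640 = 0.474096 m².
P = εσAT⁴ = 0.2619 × 5.670×10⁻⁸ × 0.474096 × (633.7)⁴ = 1135 W.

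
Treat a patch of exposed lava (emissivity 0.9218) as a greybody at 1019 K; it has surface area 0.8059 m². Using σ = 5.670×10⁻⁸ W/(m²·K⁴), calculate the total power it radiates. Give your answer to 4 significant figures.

P ≈ 4.541×10⁴ W

Area A = 0.8059 m².
P = εσAT⁴ = 0.9218 × 5.670×10⁻⁸ × 0.8059 × (1019)⁴ = 4.541×10⁴ W.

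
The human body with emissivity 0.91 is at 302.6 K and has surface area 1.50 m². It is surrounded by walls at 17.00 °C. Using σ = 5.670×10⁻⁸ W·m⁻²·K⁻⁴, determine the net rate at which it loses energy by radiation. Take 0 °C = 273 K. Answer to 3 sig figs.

Net loss ≈ 102 W

Surroundings: T = 17.00 °C + 273 = 290.00 K.
Area A = 1.50 m².
Net radiated power P_net = εσA(T⁴ − T₀⁴) = 0.91×5.670×10⁻⁸×1.50×(302.6⁴ − 290.00⁴).
T⁴ − T₀⁴ = 8.38447×10⁹ − 7.07281×10⁹ = 1.31166×10⁹ K⁴, so P_net = 102 W.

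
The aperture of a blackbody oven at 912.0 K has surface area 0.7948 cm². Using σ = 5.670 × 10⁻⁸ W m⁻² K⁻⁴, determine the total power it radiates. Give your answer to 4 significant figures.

P ≈ 3.118 W

Area A = 0.7948 cm² = 7.948×10⁻⁵ m².
P = σAT⁴ = 5.670×10⁻⁸ × 7.948×10⁻⁵ × (912.0)⁴ = 3.118 W.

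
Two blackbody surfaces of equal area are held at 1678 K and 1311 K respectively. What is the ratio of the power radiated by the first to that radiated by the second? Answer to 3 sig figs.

With equal areas, P₁/P₂ = (T₁/T₂)⁴ = (1678/1311)⁴ = 2.68.

P₁/P₂ ≈ 2.68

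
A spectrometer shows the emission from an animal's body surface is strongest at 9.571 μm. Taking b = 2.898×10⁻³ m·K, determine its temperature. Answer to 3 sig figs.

Wien's law gives T = b/λ_max = (2.898×10⁻³ m·K)/(9.571×10⁻⁶ m) = 303 K.

T ≈ 303 K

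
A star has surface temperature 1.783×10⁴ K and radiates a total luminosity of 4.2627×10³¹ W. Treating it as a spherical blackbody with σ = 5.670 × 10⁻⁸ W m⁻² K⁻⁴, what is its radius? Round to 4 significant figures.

L = 4πR²σT⁴ ⇒ R = √(L/(4πσT⁴)).
σT⁴ = 5.73045×10⁹ W/m², so R = √(4.2627×10³¹/(4π×5.73045×10⁹)) = 2.433×10¹⁰ m.

R ≈ 2.433×10¹⁰ m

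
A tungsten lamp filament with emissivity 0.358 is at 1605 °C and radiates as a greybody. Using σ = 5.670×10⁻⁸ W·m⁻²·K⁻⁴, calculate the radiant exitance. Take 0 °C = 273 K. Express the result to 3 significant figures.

T = 1605 °C + 273 = 1878 K.
Stefan–Boltzmann: I = εσT⁴ = 0.358 × 5.670×10⁻⁸ × (1878)⁴ = 2.52×10⁵ W/m².

I ≈ 2.52×10⁵ W/m²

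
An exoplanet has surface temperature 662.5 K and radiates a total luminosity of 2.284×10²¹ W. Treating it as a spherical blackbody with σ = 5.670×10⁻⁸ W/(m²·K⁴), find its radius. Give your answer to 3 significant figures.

L = 4πR²σT⁴ ⇒ R = √(L/(4πσT⁴)).
σT⁴ = 10922.6 W/m², so R = √(2.284×10²¹/(4π×10922.6)) = 1.29×10⁸ m.

R ≈ 1.29×10⁸ m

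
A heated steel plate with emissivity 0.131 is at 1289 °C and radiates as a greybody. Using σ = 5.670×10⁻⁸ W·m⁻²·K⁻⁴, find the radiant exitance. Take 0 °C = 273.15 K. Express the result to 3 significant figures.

I ≈ 4.42×10⁴ W/m²

T = 1289 °C + 273.15 = 1562.15 K.
Stefan–Boltzmann: I = εσT⁴ = 0.131 × 5.670×10⁻⁸ × (1562.15)⁴ = 4.42×10⁴ W/m².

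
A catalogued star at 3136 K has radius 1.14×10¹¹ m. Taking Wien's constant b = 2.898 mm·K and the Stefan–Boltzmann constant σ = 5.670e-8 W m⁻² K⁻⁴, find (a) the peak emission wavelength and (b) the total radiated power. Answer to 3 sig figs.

(a) λ_max = b/T = 2.898×10⁻³/3136 = 9.241×10⁻⁷ m = 0.924 μm.
Surface area A = 4πR² = 4π(1.14×10¹¹ m)² = 1.63313×10²³ m².
(b) P = σAT⁴ = 5.670×10⁻⁸×1.63313×10²³×(3136)⁴ = 8.96×10²⁹ W.

λ_max ≈ 0.924 μm; P ≈ 8.96×10²⁹ W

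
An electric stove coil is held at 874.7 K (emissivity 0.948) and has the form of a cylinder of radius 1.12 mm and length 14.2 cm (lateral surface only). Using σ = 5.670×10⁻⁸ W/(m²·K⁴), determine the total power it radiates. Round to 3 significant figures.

P ≈ 31.4 W

Lateral area A = 2πrL = 2π×1.12×10⁻³×0.142 = 9.99278×10⁻⁴ m².
P = εσAT⁴ = 0.948 × 5.670×10⁻⁸ × 9.99278×10⁻⁴ × (874.7)⁴ = 31.4 W.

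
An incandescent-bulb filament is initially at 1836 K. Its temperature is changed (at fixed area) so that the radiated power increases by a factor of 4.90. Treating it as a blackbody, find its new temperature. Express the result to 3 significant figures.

T₂ ≈ 2.73×10³ K

P ∝ T⁴, so T₂/T₁ = (P₂/P₁)^(1/4) = (4.90)^(1/4) = 1.48782.
T₂ = 1836 × 1.48782 = 2.73×10³ K.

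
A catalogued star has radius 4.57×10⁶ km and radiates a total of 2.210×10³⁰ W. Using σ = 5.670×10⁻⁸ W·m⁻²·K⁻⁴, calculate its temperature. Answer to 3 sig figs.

T ≈ 1.96×10⁴ K

Surface area A = 4πR² = 4π(4.57×10⁹ m)² = 2.62447×10²⁰ m².
P = σAT⁴ ⇒ T = (P/(σA))^(1/4) = (2.210×10³⁰/(5.670×10⁻⁸×2.62447×10²⁰))^(1/4) = 1.96×10⁴ K.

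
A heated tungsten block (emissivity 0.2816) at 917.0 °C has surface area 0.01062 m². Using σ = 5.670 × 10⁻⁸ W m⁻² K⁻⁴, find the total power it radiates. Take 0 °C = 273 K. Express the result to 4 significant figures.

T = 917.0 °C + 273 = 1190.0 K.
Area A = 0.01062 m².
P = εσAT⁴ = 0.2816 × 5.670×10⁻⁸ × 0.01062 × (1190.0)⁴ = 340.0 W.

P ≈ 340.0 W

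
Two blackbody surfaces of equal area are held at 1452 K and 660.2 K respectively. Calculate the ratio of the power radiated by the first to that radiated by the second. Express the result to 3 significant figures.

P₁/P₂ ≈ 23.4

With equal areas, P₁/P₂ = (T₁/T₂)⁴ = (1452/660.2)⁴ = 23.4.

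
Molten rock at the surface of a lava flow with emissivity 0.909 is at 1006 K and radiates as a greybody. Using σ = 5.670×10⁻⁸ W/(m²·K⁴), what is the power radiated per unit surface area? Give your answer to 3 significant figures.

I ≈ 5.28×10⁴ W/m²

Stefan–Boltzmann: I = εσT⁴ = 0.909 × 5.670×10⁻⁸ × (1006)⁴ = 5.28×10⁴ W/m².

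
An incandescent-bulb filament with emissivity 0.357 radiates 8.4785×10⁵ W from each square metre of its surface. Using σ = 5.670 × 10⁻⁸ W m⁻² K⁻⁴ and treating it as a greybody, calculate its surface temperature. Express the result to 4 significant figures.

T ≈ 2544 K

I = εσT⁴, so T = (I/εσ)^(1/4) = (8.4785×10⁵/(0.357×5.670×10⁻⁸))^(1/4) = 2544 K.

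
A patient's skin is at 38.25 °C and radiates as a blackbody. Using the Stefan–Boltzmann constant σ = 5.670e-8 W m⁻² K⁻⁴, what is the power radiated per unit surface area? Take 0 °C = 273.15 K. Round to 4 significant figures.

I ≈ 533.2 W/m²

T = 38.25 °C + 273.15 = 311.40 K.
Stefan–Boltzmann: I = σT⁴ = 5.670×10⁻⁸ × (311.40)⁴ = 533.2 W/m².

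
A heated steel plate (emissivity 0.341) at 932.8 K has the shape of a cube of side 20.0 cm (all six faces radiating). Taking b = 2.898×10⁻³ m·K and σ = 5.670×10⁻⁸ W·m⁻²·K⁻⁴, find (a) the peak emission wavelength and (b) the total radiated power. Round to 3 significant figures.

λ_max ≈ 3.11 μm; P ≈ 3.51×10³ W

(a) λ_max = b/T = 2.898×10⁻³/932.8 = 3.107×10⁻⁶ m = 3.11 μm.
Area A = 6s² = 6×(0.200 m)² = 0.24 m².
(b) P = εσAT⁴ = 0.341×5.670×10⁻⁸×0.24×(932.8)⁴ = 3.51×10³ W.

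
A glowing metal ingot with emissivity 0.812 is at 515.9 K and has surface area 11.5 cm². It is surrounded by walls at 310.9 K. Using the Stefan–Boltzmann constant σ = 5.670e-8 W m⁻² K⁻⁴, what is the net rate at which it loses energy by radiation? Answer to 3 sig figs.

Net loss ≈ 3.26 W

Area A = 11.5 cm² = 1.15×10⁻³ m².
Net radiated power P_net = εσA(T⁴ − T₀⁴) = 0.812×5.670×10⁻⁸×1.15×10⁻³×(515.9⁴ − 310.9⁴).
T⁴ − T₀⁴ = 7.08373×10¹⁰ − 9.34293×10⁹ = 6.14944×10¹⁰ K⁴, so P_net = 3.26 W.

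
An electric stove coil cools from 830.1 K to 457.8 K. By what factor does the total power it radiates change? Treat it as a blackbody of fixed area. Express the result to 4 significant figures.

P₂/P₁ ≈ 0.09251

P ∝ T⁴, so P₂/P₁ = (T₂/T₁)⁴ = (457.8/830.1)⁴ = (0.551500)⁴ = 0.09251.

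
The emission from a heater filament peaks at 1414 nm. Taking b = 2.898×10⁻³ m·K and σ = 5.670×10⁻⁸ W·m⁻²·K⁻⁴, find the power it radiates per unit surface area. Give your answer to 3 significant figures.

Wien's law: T = b/λ_max = 2.898×10⁻³/1.414×10⁻⁶ = 2049.50 K.
Then I = σT⁴ = 5.670×10⁻⁸×(2049.50)⁴ = 1.00×10⁶ W/m².

I ≈ 1.00×10⁶ W/m²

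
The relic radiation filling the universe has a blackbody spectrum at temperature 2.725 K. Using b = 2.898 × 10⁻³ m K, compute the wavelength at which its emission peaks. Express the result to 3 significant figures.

Wien's displacement law: λ_max = b/T = (2.898×10⁻³ m·K)/(2.725 K) = 1.063×10⁻³ m.
That is 1.06×10⁻³ m, in the microwave range.

λ_max ≈ 1.06×10⁻³ m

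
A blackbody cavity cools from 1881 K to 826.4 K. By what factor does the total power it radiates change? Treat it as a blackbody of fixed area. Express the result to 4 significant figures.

P₂/P₁ ≈ 0.03726

P ∝ T⁴, so P₂/P₁ = (T₂/T₁)⁴ = (826.4/1881)⁴ = (0.439341)⁴ = 0.03726.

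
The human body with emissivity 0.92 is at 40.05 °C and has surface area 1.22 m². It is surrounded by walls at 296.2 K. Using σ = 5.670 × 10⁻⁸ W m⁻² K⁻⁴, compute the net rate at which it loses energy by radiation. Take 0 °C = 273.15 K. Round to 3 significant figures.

Net loss ≈ 123 W

T = 40.05 °C + 273.15 = 313.20 K.
Area A = 1.22 m².
Net radiated power P_net = εσA(T⁴ − T₀⁴) = 0.92×5.670×10⁻⁸×1.22×(313.20⁴ − 296.2⁴).
T⁴ − T₀⁴ = 9.62248×10⁹ − 7.69733×10⁹ = 1.92515×10⁹ K⁴, so P_net = 123 W.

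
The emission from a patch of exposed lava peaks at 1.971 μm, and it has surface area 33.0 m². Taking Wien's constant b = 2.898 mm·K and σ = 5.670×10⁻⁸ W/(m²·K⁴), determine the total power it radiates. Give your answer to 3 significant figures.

P ≈ 8.74×10⁶ W

Wien's law: T = b/λ_max = 2.898×10⁻³/1.971×10⁻⁶ = 1470.32 K.
Area A = 33.0 m².
Then P = σAT⁴ = 5.670×10⁻⁸×33.0×(1470.32)⁴ = 8.74×10⁶ W.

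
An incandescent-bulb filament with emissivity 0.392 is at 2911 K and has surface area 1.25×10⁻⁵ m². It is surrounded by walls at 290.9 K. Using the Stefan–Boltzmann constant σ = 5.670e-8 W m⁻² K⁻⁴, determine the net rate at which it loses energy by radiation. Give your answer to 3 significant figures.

Net loss ≈ 19.9 W

Area A = 1.25×10⁻⁵ m².
Net radiated power P_net = εσA(T⁴ − T₀⁴) = 0.392×5.670×10⁻⁸×1.25×10⁻⁵×(2911⁴ − 290.9⁴).
T⁴ − T₀⁴ = 7.18073×10¹³ − 7.16102×10⁹ = 7.18001×10¹³ K⁴, so P_net = 19.9 W.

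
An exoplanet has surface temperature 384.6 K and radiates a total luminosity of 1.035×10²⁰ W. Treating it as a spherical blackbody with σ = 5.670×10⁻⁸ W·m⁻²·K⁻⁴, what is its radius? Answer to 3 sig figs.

R ≈ 8.15×10⁷ m

L = 4πR²σT⁴ ⇒ R = √(L/(4πσT⁴)).
σT⁴ = 1240.57 W/m², so R = √(1.035×10²⁰/(4π×1240.57)) = 8.15×10⁷ m.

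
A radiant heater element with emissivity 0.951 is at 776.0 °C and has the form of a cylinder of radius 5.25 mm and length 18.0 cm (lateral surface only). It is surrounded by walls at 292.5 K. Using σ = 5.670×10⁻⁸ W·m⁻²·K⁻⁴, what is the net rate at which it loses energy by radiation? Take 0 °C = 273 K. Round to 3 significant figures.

T = 776.0 °C + 273 = 1049.0 K.
Lateral area A = 2πrL = 2π×5.25×10⁻³×0.180 = 5.93761×10⁻³ m².
Net radiated power P_net = εσA(T⁴ − T₀⁴) = 0.951×5.670×10⁻⁸×5.93761×10⁻³×(1049.0⁴ − 292.5⁴).
T⁴ − T₀⁴ = 1.21088×10¹² − 7.31987×10⁹ = 1.20356×10¹² K⁴, so P_net = 385 W.

Net loss ≈ 385 W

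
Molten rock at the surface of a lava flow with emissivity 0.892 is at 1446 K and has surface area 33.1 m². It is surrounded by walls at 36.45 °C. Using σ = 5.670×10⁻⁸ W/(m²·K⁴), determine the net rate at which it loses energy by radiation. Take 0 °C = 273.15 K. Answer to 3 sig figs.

Net loss ≈ 7.30×10⁶ W

Surroundings: T = 36.45 °C + 273.15 = 309.60 K.
Area A = 33.1 m².
Net radiated power P_net = εσA(T⁴ − T₀⁴) = 0.892×5.670×10⁻⁸×33.1×(1446⁴ − 309.60⁴).
T⁴ − T₀⁴ = 4.37193×10¹² − 9.18764×10⁹ = 4.36274×10¹² K⁴, so P_net = 7.30×10⁶ W.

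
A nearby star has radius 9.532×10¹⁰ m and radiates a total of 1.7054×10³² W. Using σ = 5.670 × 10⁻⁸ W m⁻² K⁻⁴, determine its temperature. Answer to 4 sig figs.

Surface area A = 4πR² = 4π(9.532×10¹⁰ m)² = 1.14177×10²³ m².
P = σAT⁴ ⇒ T = (P/(σA))^(1/4) = (1.7054×10³²/(5.670×10⁻⁸×1.14177×10²³))^(1/4) = 1.274×10⁴ K.

T ≈ 1.274×10⁴ K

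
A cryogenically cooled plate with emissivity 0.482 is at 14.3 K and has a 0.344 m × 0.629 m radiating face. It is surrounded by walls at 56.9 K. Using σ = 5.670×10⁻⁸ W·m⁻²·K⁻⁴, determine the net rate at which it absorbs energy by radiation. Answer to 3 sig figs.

Area A = 0.344 × 0.629 = 0.216376 m².
Net radiated power P_net = εσA(T⁴ − T₀⁴) = 0.482×5.670×10⁻⁸×0.216376×(14.3⁴ − 56.9⁴).
T⁴ − T₀⁴ = 41816.2 − 1.04821×10⁷ = -1.04403×10⁷ K⁴, so P_net = -0.0617 W — negative, meaning a net gain of 0.0617 W.

Net gain ≈ 0.0617 W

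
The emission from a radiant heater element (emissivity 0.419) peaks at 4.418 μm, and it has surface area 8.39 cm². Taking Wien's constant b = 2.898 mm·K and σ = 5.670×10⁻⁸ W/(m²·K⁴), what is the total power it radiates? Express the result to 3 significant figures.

Wien's law: T = b/λ_max = 2.898×10⁻³/4.418×10⁻⁶ = 655.953 K.
Area A = 8.39 cm² = 8.39×10⁻⁴ m².
Then P = εσAT⁴ = 0.419×5.670×10⁻⁸×8.39×10⁻⁴×(655.953)⁴ = 3.69 W.

P ≈ 3.69 W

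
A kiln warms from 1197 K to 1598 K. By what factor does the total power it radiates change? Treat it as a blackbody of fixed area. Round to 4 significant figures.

P ∝ T⁴, so P₂/P₁ = (T₂/T₁)⁴ = (1598/1197)⁴ = (1.33500)⁴ = 3.176.

P₂/P₁ ≈ 3.176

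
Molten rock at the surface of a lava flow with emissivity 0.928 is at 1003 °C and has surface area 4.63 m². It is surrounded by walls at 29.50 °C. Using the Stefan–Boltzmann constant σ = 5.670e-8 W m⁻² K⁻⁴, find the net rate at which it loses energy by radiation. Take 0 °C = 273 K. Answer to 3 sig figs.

T = 1003 °C + 273 = 1276 K.
Surroundings: T = 29.50 °C + 273 = 302.50 K.
Area A = 4.63 m².
Net radiated power P_net = εσA(T⁴ − T₀⁴) = 0.928×5.670×10⁻⁸×4.63×(1276⁴ − 302.50⁴).
T⁴ − T₀⁴ = 2.65096×10¹² − 8.37339×10⁹ = 2.64259×10¹² K⁴, so P_net = 6.44×10⁵ W.

Net loss ≈ 6.44×10⁵ W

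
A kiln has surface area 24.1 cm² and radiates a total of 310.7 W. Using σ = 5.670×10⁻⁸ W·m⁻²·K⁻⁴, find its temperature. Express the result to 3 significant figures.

Area A = 24.1 cm² = 2.41×10⁻³ m².
P = σAT⁴ ⇒ T = (P/(σA))^(1/4) = (310.7/(5.670×10⁻⁸×2.41×10⁻³))^(1/4) = 1.23×10³ K.

T ≈ 1.23×10³ K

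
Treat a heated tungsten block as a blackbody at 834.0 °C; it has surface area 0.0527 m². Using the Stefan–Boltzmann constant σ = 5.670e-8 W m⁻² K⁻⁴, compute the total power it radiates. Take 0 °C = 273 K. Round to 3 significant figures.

P ≈ 4.49×10³ W

T = 834.0 °C + 273 = 1107.0 K.
Area A = 0.0527 m².
P = σAT⁴ = 5.670×10⁻⁸ × 0.0527 × (1107.0)⁴ = 4.49×10³ W.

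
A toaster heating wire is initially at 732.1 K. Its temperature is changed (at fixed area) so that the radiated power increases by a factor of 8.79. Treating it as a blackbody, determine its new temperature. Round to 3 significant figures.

P ∝ T⁴, so T₂/T₁ = (P₂/P₁)^(1/4) = (8.79)^(1/4) = 1.72186.
T₂ = 732.1 × 1.72186 = 1.26×10³ K.

T₂ ≈ 1.26×10³ K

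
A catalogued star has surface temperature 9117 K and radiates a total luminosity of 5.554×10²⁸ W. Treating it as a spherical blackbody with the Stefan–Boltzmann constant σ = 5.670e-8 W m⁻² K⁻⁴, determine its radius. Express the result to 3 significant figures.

L = 4πR²σT⁴ ⇒ R = √(L/(4πσT⁴)).
σT⁴ = 3.91734×10⁸ W/m², so R = √(5.554×10²⁸/(4π×3.91734×10⁸)) = 3.36×10⁹ m.

R ≈ 3.36×10⁹ m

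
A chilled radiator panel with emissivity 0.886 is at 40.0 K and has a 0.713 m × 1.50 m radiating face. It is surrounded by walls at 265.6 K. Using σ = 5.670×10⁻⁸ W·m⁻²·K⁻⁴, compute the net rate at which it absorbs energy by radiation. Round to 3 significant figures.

Area A = 0.713 × 1.50 = 1.0695 m².
Net radiated power P_net = εσA(T⁴ − T₀⁴) = 0.886×5.670×10⁻⁸×1.0695×(40.0⁴ − 265.6⁴).
T⁴ − T₀⁴ = 2.56000×10⁶ − 4.97637×10⁹ = -4.97381×10⁹ K⁴, so P_net = -267 W — negative, meaning a net gain of 267 W.

Net gain ≈ 267 W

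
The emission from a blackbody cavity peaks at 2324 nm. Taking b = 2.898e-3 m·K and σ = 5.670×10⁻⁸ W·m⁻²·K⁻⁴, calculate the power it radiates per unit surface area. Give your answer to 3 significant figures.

I ≈ 1.37×10⁵ W/m²

Wien's law: T = b/λ_max = 2.898×10⁻³/2.324×10⁻⁶ = 1246.99 K.
Then I = σT⁴ = 5.670×10⁻⁸×(1246.99)⁴ = 1.37×10⁵ W/m².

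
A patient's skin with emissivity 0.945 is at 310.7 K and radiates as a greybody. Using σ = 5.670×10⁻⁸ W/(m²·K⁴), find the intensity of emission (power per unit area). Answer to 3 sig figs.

Stefan–Boltzmann: I = εσT⁴ = 0.945 × 5.670×10⁻⁸ × (310.7)⁴ = 499 W/m².

I ≈ 499 W/m²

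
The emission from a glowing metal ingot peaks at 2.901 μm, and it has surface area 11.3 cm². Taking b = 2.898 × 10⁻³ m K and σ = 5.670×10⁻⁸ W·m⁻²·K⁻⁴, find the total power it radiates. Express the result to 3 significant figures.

Wien's law: T = b/λ_max = 2.898×10⁻³/2.901×10⁻⁶ = 998.966 K.
Area A = 11.3 cm² = 1.13×10⁻³ m².
Then P = σAT⁴ = 5.670×10⁻⁸×1.13×10⁻³×(998.966)⁴ = 63.8 W.

P ≈ 63.8 W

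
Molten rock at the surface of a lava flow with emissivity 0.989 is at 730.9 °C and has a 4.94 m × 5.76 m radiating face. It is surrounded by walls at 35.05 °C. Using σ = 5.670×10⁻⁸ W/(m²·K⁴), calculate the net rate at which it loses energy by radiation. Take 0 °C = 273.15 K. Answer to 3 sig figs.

Net loss ≈ 1.61×10⁶ W

T = 730.9 °C + 273.15 = 1004.05 K.
Surroundings: T = 35.05 °C + 273.15 = 308.20 K.
Area A = 4.94 × 5.76 = 28.4544 m².
Net radiated power P_net = εσA(T⁴ − T₀⁴) = 0.989×5.670×10⁻⁸×28.4544×(1004.05⁴ − 308.20⁴).
T⁴ − T₀⁴ = 1.01630×10¹² − 9.02258×10⁹ = 1.00728×10¹² K⁴, so P_net = 1.61×10⁶ W.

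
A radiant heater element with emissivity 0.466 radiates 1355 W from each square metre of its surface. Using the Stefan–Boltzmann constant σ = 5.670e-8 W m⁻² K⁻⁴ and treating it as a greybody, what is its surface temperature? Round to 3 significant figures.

T ≈ 476 K

I = εσT⁴, so T = (I/εσ)^(1/4) = (1355/(0.466×5.670×10⁻⁸))^(1/4) = 476 K.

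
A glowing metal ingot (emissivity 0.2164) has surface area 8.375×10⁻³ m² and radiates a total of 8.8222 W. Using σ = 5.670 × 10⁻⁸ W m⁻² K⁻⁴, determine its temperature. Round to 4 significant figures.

Area A = 8.375×10⁻³ m².
P = εσAT⁴ ⇒ T = (P/(εσA))^(1/4) = (8.8222/(0.2164×5.670×10⁻⁸×8.375×10⁻³))^(1/4) = 541.3 K.

T ≈ 541.3 K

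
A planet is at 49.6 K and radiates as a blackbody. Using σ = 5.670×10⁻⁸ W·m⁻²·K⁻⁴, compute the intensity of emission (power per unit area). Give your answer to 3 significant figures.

I ≈ 0.343 W/m²

Stefan–Boltzmann: I = σT⁴ = 5.670×10⁻⁸ × (49.6)⁴ = 0.343 W/m².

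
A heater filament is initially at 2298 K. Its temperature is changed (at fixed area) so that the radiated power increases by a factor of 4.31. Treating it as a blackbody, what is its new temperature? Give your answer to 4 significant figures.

T₂ ≈ 3311 K

P ∝ T⁴, so T₂/T₁ = (P₂/P₁)^(1/4) = (4.31)^(1/4) = 1.44085.
T₂ = 2298 × 1.44085 = 3311 K.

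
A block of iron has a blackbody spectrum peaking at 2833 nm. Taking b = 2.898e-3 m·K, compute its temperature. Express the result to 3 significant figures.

T ≈ 1.02×10³ K

Wien's law gives T = b/λ_max = (2.898×10⁻³ m·K)/(2.833×10⁻⁶ m) = 1.02×10³ K.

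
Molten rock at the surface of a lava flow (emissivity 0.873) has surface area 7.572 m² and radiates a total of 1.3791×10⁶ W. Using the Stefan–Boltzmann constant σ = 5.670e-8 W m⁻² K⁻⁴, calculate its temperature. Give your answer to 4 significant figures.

Area A = 7.572 m².
P = εσAT⁴ ⇒ T = (P/(εσA))^(1/4) = (1.3791×10⁶/(0.873×5.670×10⁻⁸×7.572))^(1/4) = 1385 K.

T ≈ 1385 K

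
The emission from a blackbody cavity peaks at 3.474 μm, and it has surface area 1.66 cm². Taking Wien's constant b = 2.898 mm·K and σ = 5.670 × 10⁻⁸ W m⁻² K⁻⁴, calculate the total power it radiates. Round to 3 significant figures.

P ≈ 4.56 W

Wien's law: T = b/λ_max = 2.898×10⁻³/3.474×10⁻⁶ = 834.197 K.
Area A = 1.66 cm² = 1.66×10⁻⁴ m².
Then P = σAT⁴ = 5.670×10⁻⁸×1.66×10⁻⁴×(834.197)⁴ = 4.56 W.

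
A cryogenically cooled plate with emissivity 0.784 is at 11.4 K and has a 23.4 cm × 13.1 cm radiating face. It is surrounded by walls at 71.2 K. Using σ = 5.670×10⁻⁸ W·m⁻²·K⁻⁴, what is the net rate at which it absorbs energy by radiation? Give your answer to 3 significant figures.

Area A = 0.234 × 0.131 = 0.030654 m².
Net radiated power P_net = εσA(T⁴ − T₀⁴) = 0.784×5.670×10⁻⁸×0.030654×(11.4⁴ − 71.2⁴).
T⁴ − T₀⁴ = 16889.6 − 2.56992×10⁷ = -2.56823×10⁷ K⁴, so P_net = -0.0350 W — negative, meaning a net gain of 0.0350 W.

Net gain ≈ 0.0350 W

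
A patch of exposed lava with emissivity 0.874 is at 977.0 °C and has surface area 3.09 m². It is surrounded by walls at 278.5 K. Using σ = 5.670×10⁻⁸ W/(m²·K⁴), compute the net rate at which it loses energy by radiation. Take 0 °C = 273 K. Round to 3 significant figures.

Net loss ≈ 3.73×10⁵ W

T = 977.0 °C + 273 = 1250.0 K.
Area A = 3.09 m².
Net radiated power P_net = εσA(T⁴ − T₀⁴) = 0.874×5.670×10⁻⁸×3.09×(1250.0⁴ − 278.5⁴).
T⁴ − T₀⁴ = 2.44141×10¹² − 6.01590×10⁹ = 2.43539×10¹² K⁴, so P_net = 3.73×10⁵ W.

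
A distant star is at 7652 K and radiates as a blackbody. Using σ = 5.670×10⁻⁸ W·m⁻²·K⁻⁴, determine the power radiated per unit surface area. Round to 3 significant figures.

I ≈ 1.94×10⁸ W/m²

Stefan–Boltzmann: I = σT⁴ = 5.670×10⁻⁸ × (7652)⁴ = 1.94×10⁸ W/m².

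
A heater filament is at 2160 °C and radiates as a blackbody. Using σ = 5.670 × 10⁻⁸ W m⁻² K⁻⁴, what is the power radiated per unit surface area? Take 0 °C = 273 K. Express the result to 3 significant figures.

T = 2160 °C + 273 = 2433 K.
Stefan–Boltzmann: I = σT⁴ = 5.670×10⁻⁸ × (2433)⁴ = 1.99×10⁶ W/m².

I ≈ 1.99×10⁶ W/m²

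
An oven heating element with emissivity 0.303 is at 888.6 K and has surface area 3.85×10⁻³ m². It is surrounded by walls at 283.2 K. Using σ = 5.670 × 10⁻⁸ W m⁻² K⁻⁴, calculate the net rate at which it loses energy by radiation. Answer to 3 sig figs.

Area A = 3.85×10⁻³ m².
Net radiated power P_net = εσA(T⁴ − T₀⁴) = 0.303×5.670×10⁻⁸×3.85×10⁻³×(888.6⁴ − 283.2⁴).
T⁴ − T₀⁴ = 6.23484×10¹¹ − 6.43240×10⁹ = 6.17052×10¹¹ K⁴, so P_net = 40.8 W.

Net loss ≈ 40.8 W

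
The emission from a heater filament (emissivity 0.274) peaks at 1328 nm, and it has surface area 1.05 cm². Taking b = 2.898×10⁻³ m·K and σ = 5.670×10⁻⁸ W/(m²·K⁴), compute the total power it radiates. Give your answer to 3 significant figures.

P ≈ 37.0 W

Wien's law: T = b/λ_max = 2.898×10⁻³/1.328×10⁻⁶ = 2182.23 K.
Area A = 1.05 cm² = 1.05×10⁻⁴ m².
Then P = εσAT⁴ = 0.274×5.670×10⁻⁸×1.05×10⁻⁴×(2182.23)⁴ = 37.0 W.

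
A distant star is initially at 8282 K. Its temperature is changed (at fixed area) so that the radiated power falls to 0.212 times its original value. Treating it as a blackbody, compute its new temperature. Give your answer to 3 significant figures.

T₂ ≈ 5.62×10³ K

P ∝ T⁴, so T₂/T₁ = (P₂/P₁)^(1/4) = (0.212)^(1/4) = 0.678553.
T₂ = 8282 × 0.678553 = 5.62×10³ K.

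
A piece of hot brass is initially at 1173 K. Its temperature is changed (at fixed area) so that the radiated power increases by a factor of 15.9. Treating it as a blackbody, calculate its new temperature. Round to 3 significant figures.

P ∝ T⁴, so T₂/T₁ = (P₂/P₁)^(1/4) = (15.9)^(1/4) = 1.99687.
T₂ = 1173 × 1.99687 = 2.34×10³ K.

T₂ ≈ 2.34×10³ K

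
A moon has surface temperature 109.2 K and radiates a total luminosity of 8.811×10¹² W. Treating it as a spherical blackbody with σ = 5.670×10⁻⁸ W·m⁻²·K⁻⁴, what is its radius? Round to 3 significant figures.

R ≈ 2.95×10⁵ m

L = 4πR²σT⁴ ⇒ R = √(L/(4πσT⁴)).
σT⁴ = 8.06257 W/m², so R = √(8.811×10¹²/(4π×8.06257)) = 2.95×10⁵ m.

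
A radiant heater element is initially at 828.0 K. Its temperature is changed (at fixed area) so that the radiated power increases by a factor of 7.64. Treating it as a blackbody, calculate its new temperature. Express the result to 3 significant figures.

P ∝ T⁴, so T₂/T₁ = (P₂/P₁)^(1/4) = (7.64)^(1/4) = 1.66254.
T₂ = 828.0 × 1.66254 = 1.38×10³ K.

T₂ ≈ 1.38×10³ K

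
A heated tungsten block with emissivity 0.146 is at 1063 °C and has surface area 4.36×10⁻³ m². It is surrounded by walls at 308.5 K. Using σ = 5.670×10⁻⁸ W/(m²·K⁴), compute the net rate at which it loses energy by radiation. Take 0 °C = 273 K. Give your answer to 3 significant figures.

T = 1063 °C + 273 = 1336 K.
Area A = 4.36×10⁻³ m².
Net radiated power P_net = εσA(T⁴ − T₀⁴) = 0.146×5.670×10⁻⁸×4.36×10⁻³×(1336⁴ − 308.5⁴).
T⁴ − T₀⁴ = 3.18585×10¹² − 9.05776×10⁹ = 3.17679×10¹² K⁴, so P_net = 115 W.

Net loss ≈ 115 W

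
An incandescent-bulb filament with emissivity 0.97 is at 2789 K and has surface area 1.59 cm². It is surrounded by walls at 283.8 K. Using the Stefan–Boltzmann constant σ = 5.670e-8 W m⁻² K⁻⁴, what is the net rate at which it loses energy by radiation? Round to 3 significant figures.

Net loss ≈ 529 W

Area A = 1.59 cm² = 1.59×10⁻⁴ m².
Net radiated power P_net = εσA(T⁴ − T₀⁴) = 0.97×5.670×10⁻⁸×1.59×10⁻⁴×(2789⁴ − 283.8⁴).
T⁴ − T₀⁴ = 6.05054×10¹³ − 6.48708×10⁹ = 6.04989×10¹³ K⁴, so P_net = 529 W.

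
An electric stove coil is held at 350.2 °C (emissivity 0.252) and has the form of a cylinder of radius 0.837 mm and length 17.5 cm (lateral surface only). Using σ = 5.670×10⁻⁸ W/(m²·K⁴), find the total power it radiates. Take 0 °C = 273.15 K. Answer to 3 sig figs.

P ≈ 1.99 W

T = 350.2 °C + 273.15 = 623.35 K.
Lateral area A = 2πrL = 2π×8.37×10⁻⁴×0.175 = 9.20330×10⁻⁴ m².
P = εσAT⁴ = 0.252 × 5.670×10⁻⁸ × 9.20330×10⁻⁴ × (623.35)⁴ = 1.99 W.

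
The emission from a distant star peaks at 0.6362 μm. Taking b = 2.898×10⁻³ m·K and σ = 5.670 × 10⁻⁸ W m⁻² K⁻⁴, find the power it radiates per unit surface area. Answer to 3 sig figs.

I ≈ 2.44×10⁷ W/m²

Wien's law: T = b/λ_max = 2.898×10⁻³/6.362×10⁻⁷ = 4555.17 K.
Then I = σT⁴ = 5.670×10⁻⁸×(4555.17)⁴ = 2.44×10⁷ W/m².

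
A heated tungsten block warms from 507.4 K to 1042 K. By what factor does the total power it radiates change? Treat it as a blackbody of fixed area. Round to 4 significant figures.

P₂/P₁ ≈ 17.79

P ∝ T⁴, so P₂/P₁ = (T₂/T₁)⁴ = (1042/507.4)⁴ = (2.05361)⁴ = 17.79.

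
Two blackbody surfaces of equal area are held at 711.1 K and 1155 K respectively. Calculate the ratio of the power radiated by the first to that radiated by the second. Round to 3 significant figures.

With equal areas, P₁/P₂ = (T₁/T₂)⁴ = (711.1/1155)⁴ = 0.144.

P₁/P₂ ≈ 0.144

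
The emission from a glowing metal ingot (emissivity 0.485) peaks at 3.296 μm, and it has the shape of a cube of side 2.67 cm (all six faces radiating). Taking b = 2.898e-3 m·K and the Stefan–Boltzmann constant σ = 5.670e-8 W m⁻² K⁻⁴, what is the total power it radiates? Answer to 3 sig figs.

P ≈ 70.3 W

Wien's law: T = b/λ_max = 2.898×10⁻³/3.296×10⁻⁶ = 879.248 K.
Area A = 6s² = 6×(0.0267 m)² = 4.27734×10⁻³ m².
Then P = εσAT⁴ = 0.485×5.670×10⁻⁸×4.27734×10⁻³×(879.248)⁴ = 70.3 W.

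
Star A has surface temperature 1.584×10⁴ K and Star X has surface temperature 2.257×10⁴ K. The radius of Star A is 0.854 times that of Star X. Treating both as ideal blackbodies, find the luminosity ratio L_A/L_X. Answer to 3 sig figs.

L_A/L_X ≈ 0.177

L ∝ R²T⁴, so L_A/L_X = (R_A/R_X)²(T_A/T_X)⁴ = (0.854)² × (1.584×10⁴/2.257×10⁴)⁴ = 0.729316 × 0.242602 = 0.177.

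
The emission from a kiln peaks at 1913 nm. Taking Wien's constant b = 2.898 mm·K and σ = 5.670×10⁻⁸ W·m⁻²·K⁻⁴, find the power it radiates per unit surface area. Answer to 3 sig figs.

Wien's law: T = b/λ_max = 2.898×10⁻³/1.913×10⁻⁶ = 1514.90 K.
Then I = σT⁴ = 5.670×10⁻⁸×(1514.90)⁴ = 2.99×10⁵ W/m².

I ≈ 2.99×10⁵ W/m²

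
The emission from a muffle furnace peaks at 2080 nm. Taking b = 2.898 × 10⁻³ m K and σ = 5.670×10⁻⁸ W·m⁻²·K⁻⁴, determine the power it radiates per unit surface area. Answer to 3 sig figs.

I ≈ 2.14×10⁵ W/m²

Wien's law: T = b/λ_max = 2.898×10⁻³/2.080×10⁻⁶ = 1393.27 K.
Then I = σT⁴ = 5.670×10⁻⁸×(1393.27)⁴ = 2.14×10⁵ W/m².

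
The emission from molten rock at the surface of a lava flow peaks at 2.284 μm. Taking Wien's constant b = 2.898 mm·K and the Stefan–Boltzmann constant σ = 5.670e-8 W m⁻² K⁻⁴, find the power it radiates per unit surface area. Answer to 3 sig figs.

Wien's law: T = b/λ_max = 2.898×10⁻³/2.284×10⁻⁶ = 1268.83 K.
Then I = σT⁴ = 5.670×10⁻⁸×(1268.83)⁴ = 1.47×10⁵ W/m².

I ≈ 1.47×10⁵ W/m²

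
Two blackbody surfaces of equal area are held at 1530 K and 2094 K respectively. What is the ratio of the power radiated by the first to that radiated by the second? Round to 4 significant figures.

With equal areas, P₁/P₂ = (T₁/T₂)⁴ = (1530/2094)⁴ = 0.2850.

P₁/P₂ ≈ 0.2850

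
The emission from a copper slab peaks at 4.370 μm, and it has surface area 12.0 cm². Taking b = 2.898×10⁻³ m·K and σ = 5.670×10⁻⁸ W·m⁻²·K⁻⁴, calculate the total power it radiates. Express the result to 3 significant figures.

P ≈ 13.2 W

Wien's law: T = b/λ_max = 2.898×10⁻³/4.370×10⁻⁶ = 663.158 K.
Area A = 12.0 cm² = 1.20×10⁻³ m².
Then P = σAT⁴ = 5.670×10⁻⁸×1.20×10⁻³×(663.158)⁴ = 13.2 W.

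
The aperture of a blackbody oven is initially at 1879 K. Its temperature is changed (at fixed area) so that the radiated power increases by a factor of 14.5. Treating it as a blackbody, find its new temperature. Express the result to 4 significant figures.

P ∝ T⁴, so T₂/T₁ = (P₂/P₁)^(1/4) = (14.5)^(1/4) = 1.95138.
T₂ = 1879 × 1.95138 = 3667 K.

T₂ ≈ 3667 K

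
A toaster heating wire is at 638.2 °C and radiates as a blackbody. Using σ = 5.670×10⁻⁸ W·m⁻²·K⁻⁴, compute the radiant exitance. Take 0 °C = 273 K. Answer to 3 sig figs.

T = 638.2 °C + 273 = 911.2 K.
Stefan–Boltzmann: I = σT⁴ = 5.670×10⁻⁸ × (911.2)⁴ = 3.91×10⁴ W/m².

I ≈ 3.91×10⁴ W/m²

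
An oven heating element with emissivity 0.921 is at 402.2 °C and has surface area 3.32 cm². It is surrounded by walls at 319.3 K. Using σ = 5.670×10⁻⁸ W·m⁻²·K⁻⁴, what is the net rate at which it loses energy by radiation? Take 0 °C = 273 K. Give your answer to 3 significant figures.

T = 402.2 °C + 273 = 675.2 K.
Area A = 3.32 cm² = 3.32×10⁻⁴ m².
Net radiated power P_net = εσA(T⁴ − T₀⁴) = 0.921×5.670×10⁻⁸×3.32×10⁻⁴×(675.2⁴ − 319.3⁴).
T⁴ − T₀⁴ = 2.07840×10¹¹ − 1.03943×10¹⁰ = 1.97446×10¹¹ K⁴, so P_net = 3.42 W.

Net loss ≈ 3.42 W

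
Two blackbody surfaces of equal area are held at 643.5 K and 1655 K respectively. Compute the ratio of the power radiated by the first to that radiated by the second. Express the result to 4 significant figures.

P₁/P₂ ≈ 0.02286

With equal areas, P₁/P₂ = (T₁/T₂)⁴ = (643.5/1655)⁴ = 0.02286.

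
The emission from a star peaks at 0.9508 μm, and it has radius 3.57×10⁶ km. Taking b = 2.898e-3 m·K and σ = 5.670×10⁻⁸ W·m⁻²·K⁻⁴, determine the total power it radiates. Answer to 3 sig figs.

Wien's law: T = b/λ_max = 2.898×10⁻³/9.508×10⁻⁷ = 3047.96 K.
Surface area A = 4πR² = 4π(3.57×10⁹ m)² = 1.60157×10²⁰ m².
Then P = σAT⁴ = 5.670×10⁻⁸×1.60157×10²⁰×(3047.96)⁴ = 7.84×10²⁶ W.

P ≈ 7.84×10²⁶ W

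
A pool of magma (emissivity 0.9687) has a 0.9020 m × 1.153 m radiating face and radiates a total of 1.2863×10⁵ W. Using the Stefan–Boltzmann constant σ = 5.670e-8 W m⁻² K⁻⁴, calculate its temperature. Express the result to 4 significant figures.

T ≈ 1225 K

Area A = 0.9020 × 1.153 = 1.04001 m².
P = εσAT⁴ ⇒ T = (P/(εσA))^(1/4) = (1.2863×10⁵/(0.9687×5.670×10⁻⁸×1.04001))^(1/4) = 1225 K.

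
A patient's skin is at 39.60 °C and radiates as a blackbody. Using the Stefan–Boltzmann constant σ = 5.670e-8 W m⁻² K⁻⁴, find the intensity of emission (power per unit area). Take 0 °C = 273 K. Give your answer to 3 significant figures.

I ≈ 541 W/m²

T = 39.60 °C + 273 = 312.60 K.
Stefan–Boltzmann: I = σT⁴ = 5.670×10⁻⁸ × (312.60)⁴ = 541 W/m².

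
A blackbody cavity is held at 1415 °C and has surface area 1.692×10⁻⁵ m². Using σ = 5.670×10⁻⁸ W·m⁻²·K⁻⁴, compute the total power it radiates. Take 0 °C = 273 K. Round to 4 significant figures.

T = 1415 °C + 273 = 1688 K.
Area A = 1.692×10⁻⁵ m².
P = σAT⁴ = 5.670×10⁻⁸ × 1.692×10⁻⁵ × (1688)⁴ = 7.789 W.

P ≈ 7.789 W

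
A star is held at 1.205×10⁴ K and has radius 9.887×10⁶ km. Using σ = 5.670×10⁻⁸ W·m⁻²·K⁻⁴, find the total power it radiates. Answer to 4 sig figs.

P ≈ 1.468×10³⁰ W

Surface area A = 4πR² = 4π(9.887×10⁹ m)² = 1.22840×10²¹ m².
P = σAT⁴ = 5.670×10⁻⁸ × 1.22840×10²¹ × (1.205×10⁴)⁴ = 1.468×10³⁰ W.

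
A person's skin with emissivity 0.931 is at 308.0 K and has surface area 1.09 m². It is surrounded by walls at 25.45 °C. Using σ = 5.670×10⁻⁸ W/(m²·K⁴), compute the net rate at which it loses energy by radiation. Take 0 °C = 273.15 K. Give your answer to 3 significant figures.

Surroundings: T = 25.45 °C + 273.15 = 298.60 K.
Area A = 1.09 m².
Net radiated power P_net = εσA(T⁴ − T₀⁴) = 0.931×5.670×10⁻⁸×1.09×(308.0⁴ − 298.60⁴).
T⁴ − T₀⁴ = 8.99918×10⁹ − 7.94986×10⁹ = 1.04932×10⁹ K⁴, so P_net = 60.4 W.

Net loss ≈ 60.4 W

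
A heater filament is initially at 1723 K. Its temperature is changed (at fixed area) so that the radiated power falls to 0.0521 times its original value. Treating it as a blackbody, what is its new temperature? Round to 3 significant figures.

P ∝ T⁴, so T₂/T₁ = (P₂/P₁)^(1/4) = (0.0521)^(1/4) = 0.477760.
T₂ = 1723 × 0.477760 = 823 K.

T₂ ≈ 823 K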